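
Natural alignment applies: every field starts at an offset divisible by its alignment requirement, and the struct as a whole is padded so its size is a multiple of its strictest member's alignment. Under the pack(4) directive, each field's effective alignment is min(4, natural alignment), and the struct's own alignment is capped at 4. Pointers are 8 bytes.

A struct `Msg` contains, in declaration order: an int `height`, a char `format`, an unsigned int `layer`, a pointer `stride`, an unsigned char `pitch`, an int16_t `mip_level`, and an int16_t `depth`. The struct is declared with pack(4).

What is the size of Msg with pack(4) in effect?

0..4  height  (4B, 4-aligned)
4..5  format  (1B, 1-aligned)
5..8  -- padding (3B)
8..12  layer  (4B, 4-aligned)
12..20  stride  (8B, 4-aligned)
20..21  pitch  (1B, 1-aligned)
21..22  -- padding (1B)
22..24  mip_level  (2B, 2-aligned)
24..26  depth  (2B, 2-aligned)
26..28  -- tail padding (2B)
sizeof = 28, alignof = 4

28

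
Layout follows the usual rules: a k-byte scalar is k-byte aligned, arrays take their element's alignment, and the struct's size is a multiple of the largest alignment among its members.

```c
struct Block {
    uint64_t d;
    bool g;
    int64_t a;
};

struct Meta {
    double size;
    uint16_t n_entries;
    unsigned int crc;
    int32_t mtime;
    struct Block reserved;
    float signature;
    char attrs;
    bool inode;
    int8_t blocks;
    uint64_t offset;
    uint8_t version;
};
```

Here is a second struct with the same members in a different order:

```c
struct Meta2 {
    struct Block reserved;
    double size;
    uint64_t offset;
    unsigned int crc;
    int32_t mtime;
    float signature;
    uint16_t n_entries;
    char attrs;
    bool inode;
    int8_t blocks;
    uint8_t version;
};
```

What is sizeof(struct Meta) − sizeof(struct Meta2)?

Block: d at 0 (size 8, align 8) → ends 8; g at 8 (size 1, align 1) → ends 9; pad 7 to align 8 for a; a at 16 (size 8, align 8) → ends 24; total 24 bytes, alignment 8
size at 0 (size 8, align 8) → ends 8
n_entries at 8 (size 2, align 2) → ends 10
pad 2 to align 4 for crc
crc at 12 (size 4, align 4) → ends 16
mtime at 16 (size 4, align 4) → ends 20
pad 4 to align 8 for reserved
reserved at 24 (size 24, align 8) → ends 48
signature at 48 (size 4, align 4) → ends 52
attrs at 52 (size 1, align 1) → ends 53
inode at 53 (size 1, align 1) → ends 54
blocks at 54 (size 1, align 1) → ends 55
pad 1 to align 8 for offset
offset at 56 (size 8, align 8) → ends 64
version at 64 (size 1, align 1) → ends 65
tail pad 7 to reach multiple of 8
total 72 bytes, alignment 8
— Meta2 —
reserved at 0 (size 24, align 8) → ends 24
size at 24 (size 8, align 8) → ends 32
offset at 32 (size 8, align 8) → ends 40
crc at 40 (size 4, align 4) → ends 44
mtime at 44 (size 4, align 4) → ends 48
signature at 48 (size 4, align 4) → ends 52
n_entries at 52 (size 2, align 2) → ends 54
attrs at 54 (size 1, align 1) → ends 55
inode at 55 (size 1, align 1) → ends 56
blocks at 56 (size 1, align 1) → ends 57
version at 57 (size 1, align 1) → ends 58
tail pad 6 to reach multiple of 8
total 64 bytes, alignment 8
72 − 64 = 8

8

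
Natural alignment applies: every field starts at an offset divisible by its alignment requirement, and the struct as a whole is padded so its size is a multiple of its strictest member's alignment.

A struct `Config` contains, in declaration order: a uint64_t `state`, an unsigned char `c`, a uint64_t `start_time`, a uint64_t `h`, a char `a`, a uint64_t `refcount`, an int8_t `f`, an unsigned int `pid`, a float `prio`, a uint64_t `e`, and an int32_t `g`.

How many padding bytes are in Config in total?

25

0..8  state  (8B, 8-aligned)
8..9  c  (1B, 1-aligned)
9..16  -- padding (7B)
16..24  start_time  (8B, 8-aligned)
24..32  h  (8B, 8-aligned)
32..33  a  (1B, 1-aligned)
33..40  -- padding (7B)
40..48  refcount  (8B, 8-aligned)
48..49  f  (1B, 1-aligned)
49..52  -- padding (3B)
52..56  pid  (4B, 4-aligned)
56..60  prio  (4B, 4-aligned)
60..64  -- padding (4B)
64..72  e  (8B, 8-aligned)
72..76  g  (4B, 4-aligned)
76..80  -- tail padding (4B)
sizeof = 80, alignof = 8
data bytes 55, size 80 → padding 25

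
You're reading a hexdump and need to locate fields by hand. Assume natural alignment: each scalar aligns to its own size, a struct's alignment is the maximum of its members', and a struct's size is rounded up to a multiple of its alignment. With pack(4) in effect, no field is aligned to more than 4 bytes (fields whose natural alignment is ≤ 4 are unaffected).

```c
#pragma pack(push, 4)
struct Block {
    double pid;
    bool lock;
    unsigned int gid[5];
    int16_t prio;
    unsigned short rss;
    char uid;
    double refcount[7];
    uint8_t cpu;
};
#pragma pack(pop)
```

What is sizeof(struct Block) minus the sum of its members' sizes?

0..8  pid  (8B, 4-aligned)
8..9  lock  (1B, 1-aligned)
9..12  -- padding (3B)
12..32  gid  (20B, 4-aligned)
32..34  prio  (2B, 2-aligned)
34..36  rss  (2B, 2-aligned)
36..37  uid  (1B, 1-aligned)
37..40  -- padding (3B)
40..96  refcount  (56B, 4-aligned)
96..97  cpu  (1B, 1-aligned)
97..100  -- tail padding (3B)
sizeof = 100, alignof = 4
data bytes 91, size 100 → padding 9

9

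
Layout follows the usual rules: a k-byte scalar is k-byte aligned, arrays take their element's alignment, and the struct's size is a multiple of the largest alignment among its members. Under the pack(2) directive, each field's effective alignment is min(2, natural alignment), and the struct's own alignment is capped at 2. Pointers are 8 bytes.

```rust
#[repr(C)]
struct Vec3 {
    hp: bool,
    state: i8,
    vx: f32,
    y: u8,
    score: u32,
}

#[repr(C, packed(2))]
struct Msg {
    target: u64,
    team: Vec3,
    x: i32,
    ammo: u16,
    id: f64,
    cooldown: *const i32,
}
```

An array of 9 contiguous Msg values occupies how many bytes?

414

Vec3: 0..1  hp  (1B, 1-aligned); 1..2  state  (1B, 1-aligned); 2..4  -- padding (2B); 4..8  vx  (4B, 4-aligned); 8..9  y  (1B, 1-aligned); 9..12  -- padding (3B); 12..16  score  (4B, 4-aligned); sizeof = 16, alignof = 4
0..8  target  (8B, 2-aligned)
8..24  team  (16B, 2-aligned)
24..28  x  (4B, 2-aligned)
28..30  ammo  (2B, 2-aligned)
30..38  id  (8B, 2-aligned)
38..46  cooldown  (8B, 2-aligned)
sizeof = 46, alignof = 2
array of 9: 9 × 46 = 414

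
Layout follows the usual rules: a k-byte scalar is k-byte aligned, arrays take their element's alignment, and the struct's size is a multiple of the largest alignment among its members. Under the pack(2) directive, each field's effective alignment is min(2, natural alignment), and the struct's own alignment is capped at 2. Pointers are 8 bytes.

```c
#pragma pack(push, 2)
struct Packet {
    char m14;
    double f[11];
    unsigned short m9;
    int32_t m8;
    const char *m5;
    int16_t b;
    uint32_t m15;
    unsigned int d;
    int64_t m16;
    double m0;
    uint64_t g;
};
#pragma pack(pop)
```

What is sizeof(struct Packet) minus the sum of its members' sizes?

m14 at 0 (size 1, align 1) → ends 1
pad 1 to align 2 for f
f at 2 (size 88, align 2) → ends 90
m9 at 90 (size 2, align 2) → ends 92
m8 at 92 (size 4, align 2) → ends 96
m5 at 96 (size 8, align 2) → ends 104
b at 104 (size 2, align 2) → ends 106
m15 at 106 (size 4, align 2) → ends 110
d at 110 (size 4, align 2) → ends 114
m16 at 114 (size 8, align 2) → ends 122
m0 at 122 (size 8, align 2) → ends 130
g at 130 (size 8, align 2) → ends 138
total 138 bytes, alignment 2
data bytes 137, size 138 → padding 1

1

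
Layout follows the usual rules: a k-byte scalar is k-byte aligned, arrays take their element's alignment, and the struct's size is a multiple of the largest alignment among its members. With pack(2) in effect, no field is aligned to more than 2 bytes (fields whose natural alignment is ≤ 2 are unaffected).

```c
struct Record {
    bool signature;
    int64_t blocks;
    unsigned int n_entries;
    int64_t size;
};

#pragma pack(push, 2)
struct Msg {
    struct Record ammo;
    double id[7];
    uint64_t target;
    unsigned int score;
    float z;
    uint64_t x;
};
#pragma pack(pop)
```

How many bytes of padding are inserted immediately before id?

Record: signature at 0 (size 1, align 1) → ends 1; pad 7 to align 8 for blocks; blocks at 8 (size 8, align 8) → ends 16; n_entries at 16 (size 4, align 4) → ends 20; pad 4 to align 8 for size; size at 24 (size 8, align 8) → ends 32; total 32 bytes, alignment 8
ammo at 0 (size 32, align 2) → ends 32
id at 32 (size 56, align 2) → ends 88

0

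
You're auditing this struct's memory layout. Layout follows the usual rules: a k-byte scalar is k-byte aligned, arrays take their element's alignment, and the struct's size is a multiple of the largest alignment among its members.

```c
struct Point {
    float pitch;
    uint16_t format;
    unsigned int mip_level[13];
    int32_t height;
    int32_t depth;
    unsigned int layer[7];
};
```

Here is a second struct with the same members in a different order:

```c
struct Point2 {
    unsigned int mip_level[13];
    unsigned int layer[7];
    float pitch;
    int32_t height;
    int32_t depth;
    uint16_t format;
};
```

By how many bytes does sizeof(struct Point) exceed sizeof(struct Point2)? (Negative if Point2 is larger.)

0

@0: pitch [4B, align 4] → 4
@4: format [2B, align 2] → 6
+2 pad (align 4)
@8: mip_level [52B, align 4] → 60
@60: height [4B, align 4] → 64
@64: depth [4B, align 4] → 68
@68: layer [28B, align 4] → 96
size 96, align 4
— Point2 —
@0: mip_level [52B, align 4] → 52
@52: layer [28B, align 4] → 80
@80: pitch [4B, align 4] → 84
@84: height [4B, align 4] → 88
@88: depth [4B, align 4] → 92
@92: format [2B, align 2] → 94
+2 tail pad (align 4)
size 96, align 4
96 − 96 = 0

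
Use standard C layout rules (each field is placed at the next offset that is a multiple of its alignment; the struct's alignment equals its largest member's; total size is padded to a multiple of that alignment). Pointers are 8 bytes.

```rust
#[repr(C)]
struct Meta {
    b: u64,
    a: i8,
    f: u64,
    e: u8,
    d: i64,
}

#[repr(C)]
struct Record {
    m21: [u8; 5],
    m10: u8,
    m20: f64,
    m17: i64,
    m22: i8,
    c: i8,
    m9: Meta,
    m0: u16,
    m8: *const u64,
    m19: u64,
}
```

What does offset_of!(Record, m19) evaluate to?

Meta: @0: b [8B, align 8] → 8; @8: a [1B, align 1] → 9; +7 pad (align 8); @16: f [8B, align 8] → 24; @24: e [1B, align 1] → 25; +7 pad (align 8); @32: d [8B, align 8] → 40; size 40, align 8
@0: m21 [5B, align 1] → 5
@5: m10 [1B, align 1] → 6
+2 pad (align 8)
@8: m20 [8B, align 8] → 16
@16: m17 [8B, align 8] → 24
@24: m22 [1B, align 1] → 25
@25: c [1B, align 1] → 26
+6 pad (align 8)
@32: m9 [40B, align 8] → 72
@72: m0 [2B, align 2] → 74
+6 pad (align 8)
@80: m8 [8B, align 8] → 88
@88: m19 [8B, align 8] → 96

88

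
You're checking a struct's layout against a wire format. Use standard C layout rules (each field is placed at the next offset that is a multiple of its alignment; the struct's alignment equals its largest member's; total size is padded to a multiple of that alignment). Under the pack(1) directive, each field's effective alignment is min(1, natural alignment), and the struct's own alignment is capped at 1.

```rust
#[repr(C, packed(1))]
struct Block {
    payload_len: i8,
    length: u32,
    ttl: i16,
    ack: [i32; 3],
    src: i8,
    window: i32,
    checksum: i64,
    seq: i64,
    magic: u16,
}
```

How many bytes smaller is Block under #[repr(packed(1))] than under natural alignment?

14

natural layout:
  @0: payload_len [1B, align 1] → 1
  +3 pad (align 4)
  @4: length [4B, align 4] → 8
  @8: ttl [2B, align 2] → 10
  +2 pad (align 4)
  @12: ack [12B, align 4] → 24
  @24: src [1B, align 1] → 25
  +3 pad (align 4)
  @28: window [4B, align 4] → 32
  @32: checksum [8B, align 8] → 40
  @40: seq [8B, align 8] → 48
  @48: magic [2B, align 2] → 50
  +6 tail pad (align 8)
  size 56, align 8
packed(1) layout:
  @0: payload_len [1B, align 1] → 1
  @1: length [4B, align 1] → 5
  @5: ttl [2B, align 1] → 7
  @7: ack [12B, align 1] → 19
  @19: src [1B, align 1] → 20
  @20: window [4B, align 1] → 24
  @24: checksum [8B, align 1] → 32
  @32: seq [8B, align 1] → 40
  @40: magic [2B, align 1] → 42
  size 42, align 1
56 − 42 = 14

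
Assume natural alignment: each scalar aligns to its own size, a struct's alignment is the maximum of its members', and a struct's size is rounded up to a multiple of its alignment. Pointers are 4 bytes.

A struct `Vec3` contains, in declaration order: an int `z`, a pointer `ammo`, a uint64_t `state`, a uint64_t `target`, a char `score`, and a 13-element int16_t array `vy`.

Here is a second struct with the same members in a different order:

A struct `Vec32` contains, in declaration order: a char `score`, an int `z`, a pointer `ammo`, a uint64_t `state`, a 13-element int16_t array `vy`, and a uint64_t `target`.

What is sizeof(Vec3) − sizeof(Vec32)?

z at 0 (size 4, align 4) → ends 4
ammo at 4 (size 4, align 4) → ends 8
state at 8 (size 8, align 8) → ends 16
target at 16 (size 8, align 8) → ends 24
score at 24 (size 1, align 1) → ends 25
pad 1 to align 2 for vy
vy at 26 (size 26, align 2) → ends 52
tail pad 4 to reach multiple of 8
total 56 bytes, alignment 8
— Vec32 —
score at 0 (size 1, align 1) → ends 1
pad 3 to align 4 for z
z at 4 (size 4, align 4) → ends 8
ammo at 8 (size 4, align 4) → ends 12
pad 4 to align 8 for state
state at 16 (size 8, align 8) → ends 24
vy at 24 (size 26, align 2) → ends 50
pad 6 to align 8 for target
target at 56 (size 8, align 8) → ends 64
total 64 bytes, alignment 8
56 − 64 = -8

-8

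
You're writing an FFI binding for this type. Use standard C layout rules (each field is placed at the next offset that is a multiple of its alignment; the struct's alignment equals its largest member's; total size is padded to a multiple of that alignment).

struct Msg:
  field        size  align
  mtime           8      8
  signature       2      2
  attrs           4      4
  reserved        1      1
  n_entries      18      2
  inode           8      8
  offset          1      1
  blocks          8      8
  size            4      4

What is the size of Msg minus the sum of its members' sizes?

mtime at 0 (size 8, align 8) → ends 8
signature at 8 (size 2, align 2) → ends 10
pad 2 to align 4 for attrs
attrs at 12 (size 4, align 4) → ends 16
reserved at 16 (size 1, align 1) → ends 17
pad 1 to align 2 for n_entries
n_entries at 18 (size 18, align 2) → ends 36
pad 4 to align 8 for inode
inode at 40 (size 8, align 8) → ends 48
offset at 48 (size 1, align 1) → ends 49
pad 7 to align 8 for blocks
blocks at 56 (size 8, align 8) → ends 64
size at 64 (size 4, align 4) → ends 68
tail pad 4 to reach multiple of 8
total 72 bytes, alignment 8
data bytes 54, size 72 → padding 18

18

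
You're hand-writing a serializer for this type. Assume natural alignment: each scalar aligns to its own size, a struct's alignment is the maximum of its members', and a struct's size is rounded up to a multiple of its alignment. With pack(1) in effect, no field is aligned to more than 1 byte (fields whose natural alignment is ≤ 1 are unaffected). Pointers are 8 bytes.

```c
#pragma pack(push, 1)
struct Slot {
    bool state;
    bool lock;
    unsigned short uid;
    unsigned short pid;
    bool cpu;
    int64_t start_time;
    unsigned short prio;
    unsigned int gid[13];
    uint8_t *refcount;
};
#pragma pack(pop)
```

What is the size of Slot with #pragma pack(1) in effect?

77

state at 0 (size 1, align 1) → ends 1
lock at 1 (size 1, align 1) → ends 2
uid at 2 (size 2, align 1) → ends 4
pid at 4 (size 2, align 1) → ends 6
cpu at 6 (size 1, align 1) → ends 7
start_time at 7 (size 8, align 1) → ends 15
prio at 15 (size 2, align 1) → ends 17
gid at 17 (size 52, align 1) → ends 69
refcount at 69 (size 8, align 1) → ends 77
total 77 bytes, alignment 1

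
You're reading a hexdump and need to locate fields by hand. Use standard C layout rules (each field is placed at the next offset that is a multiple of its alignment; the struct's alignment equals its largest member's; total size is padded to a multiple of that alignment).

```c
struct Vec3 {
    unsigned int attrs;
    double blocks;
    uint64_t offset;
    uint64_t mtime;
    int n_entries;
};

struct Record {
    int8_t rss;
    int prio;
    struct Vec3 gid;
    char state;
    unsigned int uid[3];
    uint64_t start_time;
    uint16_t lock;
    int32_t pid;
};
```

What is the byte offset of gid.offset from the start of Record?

24

Vec3: @0: attrs [4B, align 4] → 4; +4 pad (align 8); @8: blocks [8B, align 8] → 16; @16: offset [8B, align 8] → 24; @24: mtime [8B, align 8] → 32; @32: n_entries [4B, align 4] → 36; +4 tail pad (align 8); size 40, align 8
@0: rss [1B, align 1] → 1
+3 pad (align 4)
@4: prio [4B, align 4] → 8
@8: gid [40B, align 8] → 48
within Vec3: offset at 16
8 + 16 = 24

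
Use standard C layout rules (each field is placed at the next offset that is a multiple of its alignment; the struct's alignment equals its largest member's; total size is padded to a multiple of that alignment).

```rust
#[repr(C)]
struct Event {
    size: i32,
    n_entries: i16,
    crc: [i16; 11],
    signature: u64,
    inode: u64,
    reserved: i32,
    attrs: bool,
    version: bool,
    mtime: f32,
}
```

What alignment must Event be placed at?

member alignments: size=4, n_entries=2, crc=2, signature=8, inode=8, reserved=4, attrs=1, version=1, mtime=4
max = 8

8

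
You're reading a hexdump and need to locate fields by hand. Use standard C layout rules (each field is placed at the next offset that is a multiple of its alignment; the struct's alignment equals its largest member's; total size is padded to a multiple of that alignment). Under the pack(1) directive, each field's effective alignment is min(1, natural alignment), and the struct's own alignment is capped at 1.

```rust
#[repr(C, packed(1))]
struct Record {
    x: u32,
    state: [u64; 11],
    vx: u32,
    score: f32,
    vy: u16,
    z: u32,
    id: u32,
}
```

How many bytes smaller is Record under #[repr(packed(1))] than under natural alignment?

natural layout:
  x at 0 (size 4, align 4) → ends 4
  pad 4 to align 8 for state
  state at 8 (size 88, align 8) → ends 96
  vx at 96 (size 4, align 4) → ends 100
  score at 100 (size 4, align 4) → ends 104
  vy at 104 (size 2, align 2) → ends 106
  pad 2 to align 4 for z
  z at 108 (size 4, align 4) → ends 112
  id at 112 (size 4, align 4) → ends 116
  tail pad 4 to reach multiple of 8
  total 120 bytes, alignment 8
packed(1) layout:
  x at 0 (size 4, align 1) → ends 4
  state at 4 (size 88, align 1) → ends 92
  vx at 92 (size 4, align 1) → ends 96
  score at 96 (size 4, align 1) → ends 100
  vy at 100 (size 2, align 1) → ends 102
  z at 102 (size 4, align 1) → ends 106
  id at 106 (size 4, align 1) → ends 110
  total 110 bytes, alignment 1
120 − 110 = 10

10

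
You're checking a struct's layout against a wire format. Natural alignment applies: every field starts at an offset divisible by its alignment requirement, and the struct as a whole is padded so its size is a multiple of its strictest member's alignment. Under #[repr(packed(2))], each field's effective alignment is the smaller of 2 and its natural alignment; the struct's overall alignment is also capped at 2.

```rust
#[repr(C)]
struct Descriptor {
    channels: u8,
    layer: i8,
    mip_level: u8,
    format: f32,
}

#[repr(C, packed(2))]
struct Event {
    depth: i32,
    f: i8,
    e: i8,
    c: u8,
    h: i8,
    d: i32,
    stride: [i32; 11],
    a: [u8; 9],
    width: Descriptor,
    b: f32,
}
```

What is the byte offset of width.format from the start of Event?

70

Descriptor: channels at 0 (size 1, align 1) → ends 1; layer at 1 (size 1, align 1) → ends 2; mip_level at 2 (size 1, align 1) → ends 3; pad 1 to align 4 for format; format at 4 (size 4, align 4) → ends 8; total 8 bytes, alignment 4
depth at 0 (size 4, align 2) → ends 4
f at 4 (size 1, align 1) → ends 5
e at 5 (size 1, align 1) → ends 6
c at 6 (size 1, align 1) → ends 7
h at 7 (size 1, align 1) → ends 8
d at 8 (size 4, align 2) → ends 12
stride at 12 (size 44, align 2) → ends 56
a at 56 (size 9, align 1) → ends 65
pad 1 to align 2 for width
width at 66 (size 8, align 2) → ends 74
within Descriptor: format at 4
66 + 4 = 70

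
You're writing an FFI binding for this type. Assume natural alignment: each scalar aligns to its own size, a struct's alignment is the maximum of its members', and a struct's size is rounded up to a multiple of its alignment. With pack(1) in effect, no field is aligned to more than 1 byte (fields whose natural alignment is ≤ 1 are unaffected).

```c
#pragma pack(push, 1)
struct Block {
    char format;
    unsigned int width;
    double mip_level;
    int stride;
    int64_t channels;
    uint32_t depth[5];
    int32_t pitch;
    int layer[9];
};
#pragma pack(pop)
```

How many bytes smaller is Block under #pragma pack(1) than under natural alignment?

11

natural layout:
  0..1  format  (1B, 1-aligned)
  1..4  -- padding (3B)
  4..8  width  (4B, 4-aligned)
  8..16  mip_level  (8B, 8-aligned)
  16..20  stride  (4B, 4-aligned)
  20..24  -- padding (4B)
  24..32  channels  (8B, 8-aligned)
  32..52  depth  (20B, 4-aligned)
  52..56  pitch  (4B, 4-aligned)
  56..92  layer  (36B, 4-aligned)
  92..96  -- tail padding (4B)
  sizeof = 96, alignof = 8
packed(1) layout:
  0..1  format  (1B, 1-aligned)
  1..5  width  (4B, 1-aligned)
  5..13  mip_level  (8B, 1-aligned)
  13..17  stride  (4B, 1-aligned)
  17..25  channels  (8B, 1-aligned)
  25..45  depth  (20B, 1-aligned)
  45..49  pitch  (4B, 1-aligned)
  49..85  layer  (36B, 1-aligned)
  sizeof = 85, alignof = 1
96 − 85 = 11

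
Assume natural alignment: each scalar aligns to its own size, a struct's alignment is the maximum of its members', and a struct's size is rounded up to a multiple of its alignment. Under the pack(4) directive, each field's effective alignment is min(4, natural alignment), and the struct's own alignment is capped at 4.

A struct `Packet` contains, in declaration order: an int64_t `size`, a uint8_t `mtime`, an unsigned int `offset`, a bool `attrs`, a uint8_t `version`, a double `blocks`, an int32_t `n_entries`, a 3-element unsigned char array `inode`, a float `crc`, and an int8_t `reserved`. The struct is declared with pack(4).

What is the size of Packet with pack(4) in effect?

size at 0 (size 8, align 4) → ends 8
mtime at 8 (size 1, align 1) → ends 9
pad 3 to align 4 for offset
offset at 12 (size 4, align 4) → ends 16
attrs at 16 (size 1, align 1) → ends 17
version at 17 (size 1, align 1) → ends 18
pad 2 to align 4 for blocks
blocks at 20 (size 8, align 4) → ends 28
n_entries at 28 (size 4, align 4) → ends 32
inode at 32 (size 3, align 1) → ends 35
pad 1 to align 4 for crc
crc at 36 (size 4, align 4) → ends 40
reserved at 40 (size 1, align 1) → ends 41
tail pad 3 to reach multiple of 4
total 44 bytes, alignment 4

44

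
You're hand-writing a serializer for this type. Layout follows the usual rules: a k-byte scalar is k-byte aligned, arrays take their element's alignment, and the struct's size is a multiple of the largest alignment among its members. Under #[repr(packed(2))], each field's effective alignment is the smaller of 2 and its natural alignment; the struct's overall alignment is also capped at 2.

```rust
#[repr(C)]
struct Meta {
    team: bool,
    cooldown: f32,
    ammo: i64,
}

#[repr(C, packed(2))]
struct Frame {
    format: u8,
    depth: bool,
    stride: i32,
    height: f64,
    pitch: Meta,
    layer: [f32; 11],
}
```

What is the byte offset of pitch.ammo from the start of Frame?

Meta: team at 0 (size 1, align 1) → ends 1; pad 3 to align 4 for cooldown; cooldown at 4 (size 4, align 4) → ends 8; ammo at 8 (size 8, align 8) → ends 16; total 16 bytes, alignment 8
format at 0 (size 1, align 1) → ends 1
depth at 1 (size 1, align 1) → ends 2
stride at 2 (size 4, align 2) → ends 6
height at 6 (size 8, align 2) → ends 14
pitch at 14 (size 16, align 2) → ends 30
within Meta: ammo at 8
14 + 8 = 22

22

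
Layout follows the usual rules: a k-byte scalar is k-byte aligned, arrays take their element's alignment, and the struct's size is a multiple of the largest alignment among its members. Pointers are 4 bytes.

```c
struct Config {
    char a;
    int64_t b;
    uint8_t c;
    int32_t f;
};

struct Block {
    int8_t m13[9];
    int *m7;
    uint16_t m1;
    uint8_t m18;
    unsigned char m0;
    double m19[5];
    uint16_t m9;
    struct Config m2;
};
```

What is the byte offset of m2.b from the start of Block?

80

Config: @0: a [1B, align 1] → 1; +7 pad (align 8); @8: b [8B, align 8] → 16; @16: c [1B, align 1] → 17; +3 pad (align 4); @20: f [4B, align 4] → 24; size 24, align 8
@0: m13 [9B, align 1] → 9
+3 pad (align 4)
@12: m7 [4B, align 4] → 16
@16: m1 [2B, align 2] → 18
@18: m18 [1B, align 1] → 19
@19: m0 [1B, align 1] → 20
+4 pad (align 8)
@24: m19 [40B, align 8] → 64
@64: m9 [2B, align 2] → 66
+6 pad (align 8)
@72: m2 [24B, align 8] → 96
within Config: b at 8
72 + 8 = 80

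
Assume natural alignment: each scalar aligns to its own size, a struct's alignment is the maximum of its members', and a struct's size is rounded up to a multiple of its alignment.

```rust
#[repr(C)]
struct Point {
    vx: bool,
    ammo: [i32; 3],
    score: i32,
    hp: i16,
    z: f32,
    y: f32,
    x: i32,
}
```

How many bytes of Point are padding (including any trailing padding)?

0..1  vx  (1B, 1-aligned)
1..4  -- padding (3B)
4..16  ammo  (12B, 4-aligned)
16..20  score  (4B, 4-aligned)
20..22  hp  (2B, 2-aligned)
22..24  -- padding (2B)
24..28  z  (4B, 4-aligned)
28..32  y  (4B, 4-aligned)
32..36  x  (4B, 4-aligned)
sizeof = 36, alignof = 4
data bytes 31, size 36 → padding 5

5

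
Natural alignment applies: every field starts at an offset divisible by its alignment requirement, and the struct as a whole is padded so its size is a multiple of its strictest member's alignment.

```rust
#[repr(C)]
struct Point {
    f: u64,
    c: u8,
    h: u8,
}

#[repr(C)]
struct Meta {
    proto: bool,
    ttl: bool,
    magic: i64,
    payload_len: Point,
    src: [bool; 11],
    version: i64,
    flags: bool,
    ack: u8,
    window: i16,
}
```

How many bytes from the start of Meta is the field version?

48

Point: 0..8  f  (8B, 8-aligned); 8..9  c  (1B, 1-aligned); 9..10  h  (1B, 1-aligned); 10..16  -- tail padding (6B); sizeof = 16, alignof = 8
0..1  proto  (1B, 1-aligned)
1..2  ttl  (1B, 1-aligned)
2..8  -- padding (6B)
8..16  magic  (8B, 8-aligned)
16..32  payload_len  (16B, 8-aligned)
32..43  src  (11B, 1-aligned)
43..48  -- padding (5B)
48..56  version  (8B, 8-aligned)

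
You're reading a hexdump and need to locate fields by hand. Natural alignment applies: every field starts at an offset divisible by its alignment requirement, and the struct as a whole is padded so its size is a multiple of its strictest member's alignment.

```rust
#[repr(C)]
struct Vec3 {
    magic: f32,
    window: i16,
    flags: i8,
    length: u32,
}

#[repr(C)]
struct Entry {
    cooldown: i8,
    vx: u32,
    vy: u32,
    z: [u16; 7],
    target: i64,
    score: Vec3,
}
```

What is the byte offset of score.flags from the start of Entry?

Vec3: 0..4  magic  (4B, 4-aligned); 4..6  window  (2B, 2-aligned); 6..7  flags  (1B, 1-aligned); 7..8  -- padding (1B); 8..12  length  (4B, 4-aligned); sizeof = 12, alignof = 4
0..1  cooldown  (1B, 1-aligned)
1..4  -- padding (3B)
4..8  vx  (4B, 4-aligned)
8..12  vy  (4B, 4-aligned)
12..26  z  (14B, 2-aligned)
26..32  -- padding (6B)
32..40  target  (8B, 8-aligned)
40..52  score  (12B, 4-aligned)
within Vec3: flags at 6
40 + 6 = 46

46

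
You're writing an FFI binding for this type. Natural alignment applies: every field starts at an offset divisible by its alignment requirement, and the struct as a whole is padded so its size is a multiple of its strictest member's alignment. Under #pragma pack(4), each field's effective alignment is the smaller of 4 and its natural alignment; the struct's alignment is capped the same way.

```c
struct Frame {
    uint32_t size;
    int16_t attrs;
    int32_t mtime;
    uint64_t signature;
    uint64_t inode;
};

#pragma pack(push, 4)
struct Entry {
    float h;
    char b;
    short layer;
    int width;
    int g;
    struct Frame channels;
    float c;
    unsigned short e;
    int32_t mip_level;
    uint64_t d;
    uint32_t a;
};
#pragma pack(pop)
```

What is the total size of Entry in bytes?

72

Frame: 0..4  size  (4B, 4-aligned); 4..6  attrs  (2B, 2-aligned); 6..8  -- padding (2B); 8..12  mtime  (4B, 4-aligned); 12..16  -- padding (4B); 16..24  signature  (8B, 8-aligned); 24..32  inode  (8B, 8-aligned); sizeof = 32, alignof = 8
0..4  h  (4B, 4-aligned)
4..5  b  (1B, 1-aligned)
5..6  -- padding (1B)
6..8  layer  (2B, 2-aligned)
8..12  width  (4B, 4-aligned)
12..16  g  (4B, 4-aligned)
16..48  channels  (32B, 4-aligned)
48..52  c  (4B, 4-aligned)
52..54  e  (2B, 2-aligned)
54..56  -- padding (2B)
56..60  mip_level  (4B, 4-aligned)
60..68  d  (8B, 4-aligned)
68..72  a  (4B, 4-aligned)
sizeof = 72, alignof = 4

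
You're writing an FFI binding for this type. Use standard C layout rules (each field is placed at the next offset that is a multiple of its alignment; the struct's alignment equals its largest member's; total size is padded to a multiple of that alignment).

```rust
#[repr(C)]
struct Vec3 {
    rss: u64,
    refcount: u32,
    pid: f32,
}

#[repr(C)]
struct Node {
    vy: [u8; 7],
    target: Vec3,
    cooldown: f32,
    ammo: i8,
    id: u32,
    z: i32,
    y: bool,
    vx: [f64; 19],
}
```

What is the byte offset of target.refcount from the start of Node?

16

Vec3: @0: rss [8B, align 8] → 8; @8: refcount [4B, align 4] → 12; @12: pid [4B, align 4] → 16; size 16, align 8
@0: vy [7B, align 1] → 7
+1 pad (align 8)
@8: target [16B, align 8] → 24
within Vec3: refcount at 8
8 + 8 = 16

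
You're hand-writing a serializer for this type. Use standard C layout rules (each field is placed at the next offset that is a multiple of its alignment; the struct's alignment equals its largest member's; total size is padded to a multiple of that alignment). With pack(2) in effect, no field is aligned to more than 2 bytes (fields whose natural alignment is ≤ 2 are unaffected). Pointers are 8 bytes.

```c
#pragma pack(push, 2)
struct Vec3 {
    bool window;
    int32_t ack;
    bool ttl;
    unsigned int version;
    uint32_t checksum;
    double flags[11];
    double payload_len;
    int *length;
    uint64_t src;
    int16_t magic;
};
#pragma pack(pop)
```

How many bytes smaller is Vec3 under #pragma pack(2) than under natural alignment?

natural layout:
  @0: window [1B, align 1] → 1
  +3 pad (align 4)
  @4: ack [4B, align 4] → 8
  @8: ttl [1B, align 1] → 9
  +3 pad (align 4)
  @12: version [4B, align 4] → 16
  @16: checksum [4B, align 4] → 20
  +4 pad (align 8)
  @24: flags [88B, align 8] → 112
  @112: payload_len [8B, align 8] → 120
  @120: length [8B, align 8] → 128
  @128: src [8B, align 8] → 136
  @136: magic [2B, align 2] → 138
  +6 tail pad (align 8)
  size 144, align 8
packed(2) layout:
  @0: window [1B, align 1] → 1
  +1 pad (align 2)
  @2: ack [4B, align 2] → 6
  @6: ttl [1B, align 1] → 7
  +1 pad (align 2)
  @8: version [4B, align 2] → 12
  @12: checksum [4B, align 2] → 16
  @16: flags [88B, align 2] → 104
  @104: payload_len [8B, align 2] → 112
  @112: length [8B, align 2] → 120
  @120: src [8B, align 2] → 128
  @128: magic [2B, align 2] → 130
  size 130, align 2
144 − 130 = 14

14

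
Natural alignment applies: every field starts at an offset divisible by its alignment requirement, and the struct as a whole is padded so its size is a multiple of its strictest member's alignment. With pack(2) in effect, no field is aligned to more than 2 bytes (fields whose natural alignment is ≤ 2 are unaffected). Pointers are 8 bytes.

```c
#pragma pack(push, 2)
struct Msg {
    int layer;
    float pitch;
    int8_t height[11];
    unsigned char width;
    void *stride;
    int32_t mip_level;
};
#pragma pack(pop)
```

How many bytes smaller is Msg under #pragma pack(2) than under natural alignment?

natural layout:
  layer at 0 (size 4, align 4) → ends 4
  pitch at 4 (size 4, align 4) → ends 8
  height at 8 (size 11, align 1) → ends 19
  width at 19 (size 1, align 1) → ends 20
  pad 4 to align 8 for stride
  stride at 24 (size 8, align 8) → ends 32
  mip_level at 32 (size 4, align 4) → ends 36
  tail pad 4 to reach multiple of 8
  total 40 bytes, alignment 8
packed(2) layout:
  layer at 0 (size 4, align 2) → ends 4
  pitch at 4 (size 4, align 2) → ends 8
  height at 8 (size 11, align 1) → ends 19
  width at 19 (size 1, align 1) → ends 20
  stride at 20 (size 8, align 2) → ends 28
  mip_level at 28 (size 4, align 2) → ends 32
  total 32 bytes, alignment 2
40 − 32 = 8

8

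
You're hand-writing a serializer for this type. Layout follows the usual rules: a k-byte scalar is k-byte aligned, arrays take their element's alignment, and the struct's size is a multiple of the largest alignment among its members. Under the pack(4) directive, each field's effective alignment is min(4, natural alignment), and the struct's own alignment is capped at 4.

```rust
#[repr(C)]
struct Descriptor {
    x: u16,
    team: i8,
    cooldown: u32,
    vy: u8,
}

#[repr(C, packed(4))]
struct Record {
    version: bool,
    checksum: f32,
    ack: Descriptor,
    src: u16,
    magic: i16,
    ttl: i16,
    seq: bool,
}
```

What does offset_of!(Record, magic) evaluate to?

22

Descriptor: 0..2  x  (2B, 2-aligned); 2..3  team  (1B, 1-aligned); 3..4  -- padding (1B); 4..8  cooldown  (4B, 4-aligned); 8..9  vy  (1B, 1-aligned); 9..12  -- tail padding (3B); sizeof = 12, alignof = 4
0..1  version  (1B, 1-aligned)
1..4  -- padding (3B)
4..8  checksum  (4B, 4-aligned)
8..20  ack  (12B, 4-aligned)
20..22  src  (2B, 2-aligned)
22..24  magic  (2B, 2-aligned)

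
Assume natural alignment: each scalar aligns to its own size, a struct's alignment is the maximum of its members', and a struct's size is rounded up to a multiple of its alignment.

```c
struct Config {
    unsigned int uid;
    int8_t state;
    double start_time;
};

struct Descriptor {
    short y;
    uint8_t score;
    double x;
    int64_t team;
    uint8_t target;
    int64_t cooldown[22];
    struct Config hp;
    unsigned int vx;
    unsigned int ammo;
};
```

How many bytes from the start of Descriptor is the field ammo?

Config: 0..4  uid  (4B, 4-aligned); 4..5  state  (1B, 1-aligned); 5..8  -- padding (3B); 8..16  start_time  (8B, 8-aligned); sizeof = 16, alignof = 8
0..2  y  (2B, 2-aligned)
2..3  score  (1B, 1-aligned)
3..8  -- padding (5B)
8..16  x  (8B, 8-aligned)
16..24  team  (8B, 8-aligned)
24..25  target  (1B, 1-aligned)
25..32  -- padding (7B)
32..208  cooldown  (176B, 8-aligned)
208..224  hp  (16B, 8-aligned)
224..228  vx  (4B, 4-aligned)
228..232  ammo  (4B, 4-aligned)

228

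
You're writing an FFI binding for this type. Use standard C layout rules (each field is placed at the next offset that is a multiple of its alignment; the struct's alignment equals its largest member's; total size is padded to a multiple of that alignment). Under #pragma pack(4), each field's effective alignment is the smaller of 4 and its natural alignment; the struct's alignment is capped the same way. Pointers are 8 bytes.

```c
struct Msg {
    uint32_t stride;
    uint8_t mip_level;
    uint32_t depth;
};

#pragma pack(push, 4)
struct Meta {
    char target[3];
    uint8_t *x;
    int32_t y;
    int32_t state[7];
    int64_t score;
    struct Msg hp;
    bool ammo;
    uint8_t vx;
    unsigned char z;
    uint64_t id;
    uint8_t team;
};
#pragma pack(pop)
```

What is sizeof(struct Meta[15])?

Msg: stride at 0 (size 4, align 4) → ends 4; mip_level at 4 (size 1, align 1) → ends 5; pad 3 to align 4 for depth; depth at 8 (size 4, align 4) → ends 12; total 12 bytes, alignment 4
target at 0 (size 3, align 1) → ends 3
pad 1 to align 4 for x
x at 4 (size 8, align 4) → ends 12
y at 12 (size 4, align 4) → ends 16
state at 16 (size 28, align 4) → ends 44
score at 44 (size 8, align 4) → ends 52
hp at 52 (size 12, align 4) → ends 64
ammo at 64 (size 1, align 1) → ends 65
vx at 65 (size 1, align 1) → ends 66
z at 66 (size 1, align 1) → ends 67
pad 1 to align 4 for id
id at 68 (size 8, align 4) → ends 76
team at 76 (size 1, align 1) → ends 77
tail pad 3 to reach multiple of 4
total 80 bytes, alignment 4
array of 15: 15 × 80 = 1200

1200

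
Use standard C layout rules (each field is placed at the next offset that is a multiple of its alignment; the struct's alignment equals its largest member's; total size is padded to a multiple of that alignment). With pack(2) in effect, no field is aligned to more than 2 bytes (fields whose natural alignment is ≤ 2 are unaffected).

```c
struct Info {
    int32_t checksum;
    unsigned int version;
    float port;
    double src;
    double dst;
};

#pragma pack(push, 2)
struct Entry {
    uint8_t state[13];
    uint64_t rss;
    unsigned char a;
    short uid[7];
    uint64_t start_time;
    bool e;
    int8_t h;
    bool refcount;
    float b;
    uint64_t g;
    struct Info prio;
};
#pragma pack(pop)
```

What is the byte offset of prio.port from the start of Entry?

Info: @0: checksum [4B, align 4] → 4; @4: version [4B, align 4] → 8; @8: port [4B, align 4] → 12; +4 pad (align 8); @16: src [8B, align 8] → 24; @24: dst [8B, align 8] → 32; size 32, align 8
@0: state [13B, align 1] → 13
+1 pad (align 2)
@14: rss [8B, align 2] → 22
@22: a [1B, align 1] → 23
+1 pad (align 2)
@24: uid [14B, align 2] → 38
@38: start_time [8B, align 2] → 46
@46: e [1B, align 1] → 47
@47: h [1B, align 1] → 48
@48: refcount [1B, align 1] → 49
+1 pad (align 2)
@50: b [4B, align 2] → 54
@54: g [8B, align 2] → 62
@62: prio [32B, align 2] → 94
within Info: port at 8
62 + 8 = 70

70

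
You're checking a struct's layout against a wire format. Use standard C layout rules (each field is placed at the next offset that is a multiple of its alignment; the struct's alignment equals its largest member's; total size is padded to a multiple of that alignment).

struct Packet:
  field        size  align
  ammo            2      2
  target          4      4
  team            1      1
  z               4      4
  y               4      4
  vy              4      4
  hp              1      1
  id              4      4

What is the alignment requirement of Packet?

4

member alignments: ammo=2, target=4, team=1, z=4, y=4, vy=4, hp=1, id=4
max = 4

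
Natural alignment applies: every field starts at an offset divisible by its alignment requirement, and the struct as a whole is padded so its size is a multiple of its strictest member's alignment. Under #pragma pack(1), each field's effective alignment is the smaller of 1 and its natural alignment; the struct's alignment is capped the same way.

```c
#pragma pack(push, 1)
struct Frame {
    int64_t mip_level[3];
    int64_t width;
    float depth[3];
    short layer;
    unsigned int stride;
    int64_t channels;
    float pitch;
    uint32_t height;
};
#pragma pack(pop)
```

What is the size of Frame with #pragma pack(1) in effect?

mip_level at 0 (size 24, align 1) → ends 24
width at 24 (size 8, align 1) → ends 32
depth at 32 (size 12, align 1) → ends 44
layer at 44 (size 2, align 1) → ends 46
stride at 46 (size 4, align 1) → ends 50
channels at 50 (size 8, align 1) → ends 58
pitch at 58 (size 4, align 1) → ends 62
height at 62 (size 4, align 1) → ends 66
total 66 bytes, alignment 1

66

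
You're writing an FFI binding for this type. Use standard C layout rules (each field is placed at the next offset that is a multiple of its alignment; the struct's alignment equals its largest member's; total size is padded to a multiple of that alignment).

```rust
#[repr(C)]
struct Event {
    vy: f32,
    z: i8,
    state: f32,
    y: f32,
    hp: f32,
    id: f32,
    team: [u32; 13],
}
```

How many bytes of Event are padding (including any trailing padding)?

3

vy at 0 (size 4, align 4) → ends 4
z at 4 (size 1, align 1) → ends 5
pad 3 to align 4 for state
state at 8 (size 4, align 4) → ends 12
y at 12 (size 4, align 4) → ends 16
hp at 16 (size 4, align 4) → ends 20
id at 20 (size 4, align 4) → ends 24
team at 24 (size 52, align 4) → ends 76
total 76 bytes, alignment 4
data bytes 73, size 76 → padding 3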